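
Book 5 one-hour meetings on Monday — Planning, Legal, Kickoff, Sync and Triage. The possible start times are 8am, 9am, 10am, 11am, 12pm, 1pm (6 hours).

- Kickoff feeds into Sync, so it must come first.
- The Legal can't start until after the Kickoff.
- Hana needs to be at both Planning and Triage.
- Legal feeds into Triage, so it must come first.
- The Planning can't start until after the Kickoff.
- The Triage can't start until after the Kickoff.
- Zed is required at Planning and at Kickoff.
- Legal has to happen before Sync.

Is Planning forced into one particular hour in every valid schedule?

No

Planning can be 9am (e.g. Legal=9am; Sync=10am; Kickoff=8am; Planning=9am; Triage=10am) or 10am (e.g. Kickoff in 8am, Legal in 9am, Sync in 10am, Planning in 10am, Triage in 11am).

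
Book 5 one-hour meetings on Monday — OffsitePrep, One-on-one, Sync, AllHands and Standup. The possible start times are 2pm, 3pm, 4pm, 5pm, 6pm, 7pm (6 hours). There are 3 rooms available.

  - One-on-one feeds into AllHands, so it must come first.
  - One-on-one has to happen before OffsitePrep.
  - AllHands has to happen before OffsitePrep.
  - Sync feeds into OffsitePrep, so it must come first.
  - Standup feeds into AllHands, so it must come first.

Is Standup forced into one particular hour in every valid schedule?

Standup can be 2pm (e.g. One-on-one=2pm; OffsitePrep=4pm; Sync=2pm; AllHands=3pm; Standup=2pm) or 3pm (e.g. AllHands -> 4pm; One-on-one -> 2pm; Sync -> 2pm; OffsitePrep -> 5pm; Standup -> 3pm).

No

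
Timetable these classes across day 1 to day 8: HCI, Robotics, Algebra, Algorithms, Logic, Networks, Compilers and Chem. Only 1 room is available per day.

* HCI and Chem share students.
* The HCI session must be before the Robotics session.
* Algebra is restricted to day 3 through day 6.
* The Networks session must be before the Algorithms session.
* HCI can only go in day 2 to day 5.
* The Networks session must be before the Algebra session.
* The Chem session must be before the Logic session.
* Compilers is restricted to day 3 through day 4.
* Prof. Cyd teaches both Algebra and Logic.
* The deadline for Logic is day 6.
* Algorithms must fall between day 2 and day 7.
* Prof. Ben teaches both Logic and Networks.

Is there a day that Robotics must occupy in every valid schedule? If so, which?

Precedence pushes Robotics to at least day 3.
So Robotics is pinned to day 8.

day 8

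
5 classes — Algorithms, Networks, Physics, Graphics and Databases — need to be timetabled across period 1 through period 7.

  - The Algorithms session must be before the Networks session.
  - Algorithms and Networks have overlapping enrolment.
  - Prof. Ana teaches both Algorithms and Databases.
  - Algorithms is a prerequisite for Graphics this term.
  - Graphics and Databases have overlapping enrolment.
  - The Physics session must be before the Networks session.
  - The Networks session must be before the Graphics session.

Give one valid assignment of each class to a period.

Physics -> period 1; Graphics -> period 3; Networks -> period 2; Algorithms -> period 1; Databases -> period 2

Checking: Algorithms(period 1) before Graphics(period 3); Networks(period 2) before Graphics(period 3); Algorithms(period 1) before Networks(period 2); Physics(period 1) before Networks(period 2); Graphics(period 3) != Databases(period 2); Algorithms(period 1) != Networks(period 2); Algorithms(period 1) != Databases(period 2).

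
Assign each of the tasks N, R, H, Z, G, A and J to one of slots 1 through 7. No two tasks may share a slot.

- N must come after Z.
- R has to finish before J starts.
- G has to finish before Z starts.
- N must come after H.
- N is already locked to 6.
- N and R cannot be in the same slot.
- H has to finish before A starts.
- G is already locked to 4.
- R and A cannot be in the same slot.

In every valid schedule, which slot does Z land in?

G is fixed at 4 and must come before Z, so Z is at least 5.
N is fixed at 6 and must come after Z, so Z is at most 5.
So Z must be 5.

5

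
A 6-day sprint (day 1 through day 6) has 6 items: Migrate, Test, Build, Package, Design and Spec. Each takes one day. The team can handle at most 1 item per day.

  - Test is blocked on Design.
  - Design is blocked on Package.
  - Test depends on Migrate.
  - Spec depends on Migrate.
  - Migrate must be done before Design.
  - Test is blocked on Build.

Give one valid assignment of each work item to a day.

Spec in day 6, Migrate in day 1, Package in day 2, Test in day 5, Build in day 4, Design in day 3

Checking: Package(day 2) before Design(day 3); Migrate(day 1) before Test(day 5); Migrate(day 1) before Spec(day 6); Design(day 3) before Test(day 5); Build(day 4) before Test(day 5); Migrate(day 1) before Design(day 3); max 1 per day (cap 1).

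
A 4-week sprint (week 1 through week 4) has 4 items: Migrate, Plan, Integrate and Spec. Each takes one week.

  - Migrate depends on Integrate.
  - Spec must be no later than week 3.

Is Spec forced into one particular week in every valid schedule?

No

Spec can be week 1 (e.g. Migrate -> week 2, Plan -> week 1, Spec -> week 1, Integrate -> week 1) or week 2 (e.g. Plan=week 1, Integrate=week 1, Spec=week 2, Migrate=week 2).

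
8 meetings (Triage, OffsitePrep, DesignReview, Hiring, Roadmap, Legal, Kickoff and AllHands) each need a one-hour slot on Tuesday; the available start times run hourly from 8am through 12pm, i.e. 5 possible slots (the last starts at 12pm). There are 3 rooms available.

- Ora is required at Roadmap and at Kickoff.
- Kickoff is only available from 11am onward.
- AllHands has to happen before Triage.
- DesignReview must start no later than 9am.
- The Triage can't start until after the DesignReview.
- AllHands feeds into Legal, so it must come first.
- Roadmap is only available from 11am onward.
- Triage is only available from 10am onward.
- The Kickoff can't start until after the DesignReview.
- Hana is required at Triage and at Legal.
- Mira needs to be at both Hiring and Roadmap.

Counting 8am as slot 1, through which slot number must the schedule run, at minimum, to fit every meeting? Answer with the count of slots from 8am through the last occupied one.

5

The precedence chain requires at least 2 distinct slots.
With at most 3 per slot and 8 meetings, at least 3 slots are needed.
Roadmap can't be placed before 11am — that is slot 4 counting from 8am — so the schedule must run through at least 4 slots.
Could 4 slots be enough, i.e. nothing placed later than 11am? No: Roadmap's window within 4 slots is {11am}; Kickoff's window within 4 slots is {11am}; Kickoff can't share with Roadmap (11am) → nothing is left.
So 4 slots is not enough.
5 works (last occupied slot: 12pm): for example Legal -> 9am, Roadmap -> 12pm, Triage -> 10am, Kickoff -> 11am, Hiring -> 9am, OffsitePrep -> 8am, DesignReview -> 8am, AllHands -> 8am.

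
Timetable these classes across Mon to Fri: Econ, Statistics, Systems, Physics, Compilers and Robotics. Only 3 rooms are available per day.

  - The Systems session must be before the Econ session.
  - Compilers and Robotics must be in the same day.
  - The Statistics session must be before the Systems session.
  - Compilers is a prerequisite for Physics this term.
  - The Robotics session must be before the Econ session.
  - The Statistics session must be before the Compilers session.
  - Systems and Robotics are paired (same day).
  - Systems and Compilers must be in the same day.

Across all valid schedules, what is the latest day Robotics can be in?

Thu

Robotics must be in the same day as Systems, which can't be before Tue, so Robotics is at least Tue; downstream work caps Robotics at Thu.
Robotics at Thu is achievable: Robotics=Thu; Compilers=Thu; Econ=Fri; Statistics=Mon; Systems=Thu; Physics=Fri.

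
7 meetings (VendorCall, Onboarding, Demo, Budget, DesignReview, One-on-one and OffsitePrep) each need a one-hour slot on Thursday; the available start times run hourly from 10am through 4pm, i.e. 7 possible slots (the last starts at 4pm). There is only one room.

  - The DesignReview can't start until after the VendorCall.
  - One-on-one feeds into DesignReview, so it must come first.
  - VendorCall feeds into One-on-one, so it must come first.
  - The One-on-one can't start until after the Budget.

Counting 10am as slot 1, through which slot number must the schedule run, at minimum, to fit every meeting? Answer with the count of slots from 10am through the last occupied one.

The precedence chain requires at least 3 distinct slots.
With at most 1 per slot and 7 meetings, at least 7 slots are needed.
7 works (last occupied slot: 4pm): for example OffsitePrep -> 4pm; DesignReview -> 1pm; VendorCall -> 10am; Demo -> 3pm; One-on-one -> 12pm; Onboarding -> 2pm; Budget -> 11am.

7 slots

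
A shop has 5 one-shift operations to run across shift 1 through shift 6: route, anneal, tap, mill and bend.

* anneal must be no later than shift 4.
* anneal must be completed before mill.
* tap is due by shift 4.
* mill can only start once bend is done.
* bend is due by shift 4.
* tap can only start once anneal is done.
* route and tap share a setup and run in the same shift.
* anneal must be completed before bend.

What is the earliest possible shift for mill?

Precedence pushes mill to at least shift 3.
mill at shift 3 is achievable: anneal=shift 1; tap=shift 2; bend=shift 2; mill=shift 3; route=shift 2.

shift 3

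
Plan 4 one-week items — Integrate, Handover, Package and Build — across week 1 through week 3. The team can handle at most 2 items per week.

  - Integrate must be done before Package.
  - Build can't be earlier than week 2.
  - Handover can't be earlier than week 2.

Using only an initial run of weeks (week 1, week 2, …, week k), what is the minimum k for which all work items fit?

The precedence chain requires at least 2 distinct weeks.
With at most 2 per week and 4 work items, at least 2 weeks are needed.
Could 2 weeks be enough, i.e. nothing placed later than week 2? No: Handover's window within 2 weeks is {week 2}; Build's window within 2 weeks is {week 2}; Package must come after Integrate (at week 1 or later) → {week 2}; that puts Handover, Package and Build all in week 2 — more than 2 per week.
So 2 weeks is not enough.
3 works (last occupied week: week 3): for example Integrate -> week 1; Handover -> week 2; Build -> week 2; Package -> week 3.

3 weeks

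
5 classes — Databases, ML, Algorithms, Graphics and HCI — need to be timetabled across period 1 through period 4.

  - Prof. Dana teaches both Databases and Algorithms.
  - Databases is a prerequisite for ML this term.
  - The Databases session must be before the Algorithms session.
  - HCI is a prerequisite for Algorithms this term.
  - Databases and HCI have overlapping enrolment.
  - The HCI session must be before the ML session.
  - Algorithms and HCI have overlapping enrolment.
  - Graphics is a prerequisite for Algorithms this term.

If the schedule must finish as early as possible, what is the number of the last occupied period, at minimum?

period 3

The precedence chain requires at least 2 distinct periods.
Could 2 periods be enough, i.e. nothing placed later than period 2? No: ML must come after HCI (at period 1 or later) → {period 2}; HCI must come before ML (at period 2 or earlier) → {period 1}; Databases must come before ML (at period 2 or earlier) → {period 1}; HCI can't share with Databases (period 1) → nothing is left.
So 2 periods is not enough.
3 works (last occupied period: period 3): for example Graphics in period 1; Databases in period 1; Algorithms in period 3; HCI in period 2; ML in period 3.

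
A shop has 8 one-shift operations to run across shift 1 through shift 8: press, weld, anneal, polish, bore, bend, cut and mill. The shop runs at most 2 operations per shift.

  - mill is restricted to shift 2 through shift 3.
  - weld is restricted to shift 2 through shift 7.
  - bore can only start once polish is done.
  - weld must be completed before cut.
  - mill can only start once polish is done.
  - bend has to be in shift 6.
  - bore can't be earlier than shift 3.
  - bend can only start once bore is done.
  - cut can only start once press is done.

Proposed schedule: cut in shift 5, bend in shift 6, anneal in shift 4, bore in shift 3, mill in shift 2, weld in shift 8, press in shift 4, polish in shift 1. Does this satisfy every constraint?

Invalid. weld is restricted to shift 2 through shift 7.

cut can only start once press is done — holds.
weld is restricted to shift 2 through shift 7 — violated.
The shop runs at most 2 operations per shift — holds.
bore can't be earlier than shift 3 — holds.
mill is restricted to shift 2 through shift 3 — holds.
weld must be completed before cut — violated.
bend has to be in shift 6 — holds.
mill can only start once polish is done — holds.
bend can only start once bore is done — holds.
bore can only start once polish is done — holds.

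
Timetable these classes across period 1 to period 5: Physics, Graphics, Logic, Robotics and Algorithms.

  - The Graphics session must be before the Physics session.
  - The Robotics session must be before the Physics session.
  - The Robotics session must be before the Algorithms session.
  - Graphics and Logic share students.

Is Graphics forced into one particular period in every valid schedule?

No

Graphics can be period 1 (e.g. Algorithms -> period 2, Physics -> period 2, Graphics -> period 1, Logic -> period 2, Robotics -> period 1) or period 2 (e.g. Robotics in period 1; Graphics in period 2; Algorithms in period 2; Physics in period 3; Logic in period 1).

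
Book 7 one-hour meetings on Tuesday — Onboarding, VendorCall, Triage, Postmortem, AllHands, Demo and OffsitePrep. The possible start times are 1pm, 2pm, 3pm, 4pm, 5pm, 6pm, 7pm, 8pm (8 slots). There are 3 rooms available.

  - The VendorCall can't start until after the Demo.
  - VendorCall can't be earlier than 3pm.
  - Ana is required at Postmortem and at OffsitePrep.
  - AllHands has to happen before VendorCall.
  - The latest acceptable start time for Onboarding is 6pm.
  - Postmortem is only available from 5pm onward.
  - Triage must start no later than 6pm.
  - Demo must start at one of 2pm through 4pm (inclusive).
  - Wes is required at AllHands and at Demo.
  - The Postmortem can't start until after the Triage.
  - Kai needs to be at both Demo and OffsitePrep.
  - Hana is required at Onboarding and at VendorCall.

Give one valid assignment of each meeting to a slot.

OffsitePrep=3pm; AllHands=1pm; Postmortem=5pm; Triage=1pm; VendorCall=3pm; Demo=2pm; Onboarding=1pm

Checking: Demo(2pm) before VendorCall(3pm); Triage(1pm) before Postmortem(5pm); AllHands(1pm) before VendorCall(3pm); Postmortem(5pm) != OffsitePrep(3pm); AllHands(1pm) != Demo(2pm); Demo(2pm) != OffsitePrep(3pm); Onboarding(1pm) != VendorCall(3pm); Triage=1pm in [1pm,6pm]; Demo=2pm in [2pm,4pm]; VendorCall=3pm in [3pm,8pm]; Postmortem=5pm in [5pm,8pm]; Onboarding=1pm in [1pm,6pm]; max 3 per slot (cap 3).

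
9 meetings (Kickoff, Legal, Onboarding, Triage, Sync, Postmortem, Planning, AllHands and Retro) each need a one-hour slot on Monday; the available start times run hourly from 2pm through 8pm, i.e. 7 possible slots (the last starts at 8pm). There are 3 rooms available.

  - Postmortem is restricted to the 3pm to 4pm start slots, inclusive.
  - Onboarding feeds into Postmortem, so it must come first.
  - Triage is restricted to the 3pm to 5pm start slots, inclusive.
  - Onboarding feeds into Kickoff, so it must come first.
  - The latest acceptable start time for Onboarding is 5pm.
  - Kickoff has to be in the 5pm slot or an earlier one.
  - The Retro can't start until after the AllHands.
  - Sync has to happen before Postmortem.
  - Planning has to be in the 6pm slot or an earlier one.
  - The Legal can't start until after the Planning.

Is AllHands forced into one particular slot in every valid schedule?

No

AllHands can be 2pm (e.g. Planning -> 4pm, Onboarding -> 2pm, AllHands -> 2pm, Triage -> 3pm, Retro -> 4pm, Kickoff -> 3pm, Legal -> 5pm, Sync -> 2pm, Postmortem -> 3pm) or 3pm (e.g. Legal in 4pm, Planning in 2pm, Sync in 2pm, Triage in 3pm, Kickoff in 4pm, Postmortem in 3pm, Retro in 4pm, Onboarding in 2pm, AllHands in 3pm).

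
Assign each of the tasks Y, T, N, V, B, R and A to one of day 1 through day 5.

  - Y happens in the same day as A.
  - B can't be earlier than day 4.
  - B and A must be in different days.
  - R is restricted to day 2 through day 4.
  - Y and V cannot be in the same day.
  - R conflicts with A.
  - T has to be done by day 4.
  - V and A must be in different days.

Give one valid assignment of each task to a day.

V in day 2, B in day 4, Y in day 1, A in day 1, R in day 2, T in day 1, N in day 1

Checking: B(day 4) != A(day 1); Y(day 1) != V(day 2); V(day 2) != A(day 1); R(day 2) != A(day 1); Y = A = day 1; R=day 2 in [day 2,day 4]; B=day 4 in [day 4,day 5]; T=day 1 in [day 1,day 4].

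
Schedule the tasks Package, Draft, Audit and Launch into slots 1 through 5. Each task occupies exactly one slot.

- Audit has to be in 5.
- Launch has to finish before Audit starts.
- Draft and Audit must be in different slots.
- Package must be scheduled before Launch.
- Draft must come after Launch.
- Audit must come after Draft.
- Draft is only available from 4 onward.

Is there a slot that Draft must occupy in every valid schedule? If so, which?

4

Draft's window is 4–5.
Audit is fixed at 5, and Draft can't share a slot with Audit.
So Draft must be 4.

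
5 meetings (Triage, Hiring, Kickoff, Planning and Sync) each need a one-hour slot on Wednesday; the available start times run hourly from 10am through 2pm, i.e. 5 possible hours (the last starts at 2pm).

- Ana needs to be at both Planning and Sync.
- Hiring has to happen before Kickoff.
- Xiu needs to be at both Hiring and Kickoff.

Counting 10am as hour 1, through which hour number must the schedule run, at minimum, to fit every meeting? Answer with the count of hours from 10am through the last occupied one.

The precedence chain requires at least 2 distinct hours.
2 works (last occupied hour: 11am): for example Hiring in 10am, Kickoff in 11am, Planning in 10am, Sync in 11am, Triage in 10am.

2 hours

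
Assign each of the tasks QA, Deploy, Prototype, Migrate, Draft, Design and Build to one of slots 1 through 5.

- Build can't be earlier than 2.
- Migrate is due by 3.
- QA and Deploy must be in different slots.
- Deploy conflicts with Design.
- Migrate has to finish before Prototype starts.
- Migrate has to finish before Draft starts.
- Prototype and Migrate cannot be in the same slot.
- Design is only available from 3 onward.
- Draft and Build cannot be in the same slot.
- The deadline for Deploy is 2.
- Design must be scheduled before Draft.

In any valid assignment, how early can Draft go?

4

Precedence pushes Draft to at least 4.
Draft at 4 is achievable: Build in 2, Draft in 4, Prototype in 2, QA in 2, Deploy in 1, Design in 3, Migrate in 1.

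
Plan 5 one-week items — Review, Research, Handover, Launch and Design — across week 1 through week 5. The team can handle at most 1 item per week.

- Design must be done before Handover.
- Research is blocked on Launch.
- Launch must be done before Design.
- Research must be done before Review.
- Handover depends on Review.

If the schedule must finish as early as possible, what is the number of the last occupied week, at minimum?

5

The precedence chain requires at least 4 distinct weeks.
With at most 1 per week and 5 work items, at least 5 weeks are needed.
5 works (last occupied week: week 5): for example Launch=week 1, Design=week 4, Research=week 2, Handover=week 5, Review=week 3.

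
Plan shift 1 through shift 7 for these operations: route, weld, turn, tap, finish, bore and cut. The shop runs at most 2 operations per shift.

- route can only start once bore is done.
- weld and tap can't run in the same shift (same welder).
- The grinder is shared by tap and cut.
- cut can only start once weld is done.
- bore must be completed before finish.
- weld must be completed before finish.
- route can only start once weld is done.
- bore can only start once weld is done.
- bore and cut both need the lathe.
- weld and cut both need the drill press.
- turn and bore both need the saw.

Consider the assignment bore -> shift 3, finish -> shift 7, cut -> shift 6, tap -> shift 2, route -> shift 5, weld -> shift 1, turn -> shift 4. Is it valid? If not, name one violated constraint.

Yes, all constraints hold

weld and tap can't run in the same shift (same welder) — holds.
route can only start once weld is done — holds.
weld and cut both need the drill press — holds.
route can only start once bore is done — holds.
bore must be completed before finish — holds.
bore and cut both need the lathe — holds.
cut can only start once weld is done — holds.
turn and bore both need the saw — holds.
bore can only start once weld is done — holds.
The grinder is shared by tap and cut — holds.
weld must be completed before finish — holds.
The shop runs at most 2 operations per shift — holds.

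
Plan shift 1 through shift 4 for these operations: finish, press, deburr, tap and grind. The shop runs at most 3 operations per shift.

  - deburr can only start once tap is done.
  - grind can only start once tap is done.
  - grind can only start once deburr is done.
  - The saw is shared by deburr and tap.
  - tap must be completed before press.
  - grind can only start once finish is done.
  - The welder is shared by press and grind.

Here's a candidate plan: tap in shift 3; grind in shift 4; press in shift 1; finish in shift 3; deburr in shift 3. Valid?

tap must be completed before press — violated.
The shop runs at most 3 operations per shift — holds.
The saw is shared by deburr and tap — violated.
The welder is shared by press and grind — holds.
grind can only start once deburr is done — holds.
deburr can only start once tap is done — violated.
grind can only start once finish is done — holds.
grind can only start once tap is done — holds.

Invalid. tap must be completed before press.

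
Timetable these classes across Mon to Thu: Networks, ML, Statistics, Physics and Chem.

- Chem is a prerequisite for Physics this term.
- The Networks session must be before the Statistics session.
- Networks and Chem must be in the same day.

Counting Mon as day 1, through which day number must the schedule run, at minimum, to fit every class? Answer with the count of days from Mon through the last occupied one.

2 days

The precedence chain requires at least 2 distinct days.
2 works (last occupied day: Tue): for example Networks=Mon; ML=Mon; Statistics=Tue; Chem=Mon; Physics=Tue.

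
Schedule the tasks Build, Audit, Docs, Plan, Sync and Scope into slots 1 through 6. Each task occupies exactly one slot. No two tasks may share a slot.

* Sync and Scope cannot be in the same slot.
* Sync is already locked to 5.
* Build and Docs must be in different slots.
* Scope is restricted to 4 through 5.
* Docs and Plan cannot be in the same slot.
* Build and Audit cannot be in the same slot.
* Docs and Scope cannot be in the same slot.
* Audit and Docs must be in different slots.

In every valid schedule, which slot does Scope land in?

Scope's window is 4–5.
Sync is fixed at 5, and Scope can't share a slot with Sync.
So Scope must be 4.

4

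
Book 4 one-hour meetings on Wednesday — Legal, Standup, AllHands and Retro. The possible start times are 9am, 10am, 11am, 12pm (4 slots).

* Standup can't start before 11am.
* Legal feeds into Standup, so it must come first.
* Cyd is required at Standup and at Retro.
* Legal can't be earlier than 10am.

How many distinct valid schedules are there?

36

Splitting on Legal: it can be 10am (24), 11am (12). Listing each branch's schedules as (Standup, AllHands, Retro):
Legal=10am: (11am,9am,9am) (11am,9am,10am) (11am,9am,12pm) (11am,10am,9am) (11am,10am,10am) (11am,10am,12pm) (11am,11am,9am) (11am,11am,10am) (11am,11am,12pm) (11am,12pm,9am) (11am,12pm,10am) (11am,12pm,12pm) (12pm,9am,9am) (12pm,9am,10am) (12pm,9am,11am) (12pm,10am,9am) (12pm,10am,10am) (12pm,10am,11am) (12pm,11am,9am) (12pm,11am,10am) (12pm,11am,11am) (12pm,12pm,9am) (12pm,12pm,10am) (12pm,12pm,11am) — 24.
Legal=11am: (12pm,9am,9am) (12pm,9am,10am) (12pm,9am,11am) (12pm,10am,9am) (12pm,10am,10am) (12pm,10am,11am) (12pm,11am,9am) (12pm,11am,10am) (12pm,11am,11am) (12pm,12pm,9am) (12pm,12pm,10am) (12pm,12pm,11am) — 12.
Summing: 24 + 12 = 36.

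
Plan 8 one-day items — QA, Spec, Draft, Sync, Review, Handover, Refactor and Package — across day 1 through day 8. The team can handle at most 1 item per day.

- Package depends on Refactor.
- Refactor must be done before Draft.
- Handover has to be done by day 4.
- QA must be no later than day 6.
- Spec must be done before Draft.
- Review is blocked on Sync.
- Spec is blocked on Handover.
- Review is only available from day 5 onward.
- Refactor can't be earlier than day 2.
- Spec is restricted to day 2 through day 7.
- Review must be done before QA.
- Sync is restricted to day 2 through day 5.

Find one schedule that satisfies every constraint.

Sync=day 2; Draft=day 7; Refactor=day 4; Package=day 8; QA=day 6; Spec=day 3; Review=day 5; Handover=day 1

Checking: Refactor(day 4) before Package(day 8); Spec(day 3) before Draft(day 7); Handover(day 1) before Spec(day 3); Review(day 5) before QA(day 6); Sync(day 2) before Review(day 5); Refactor(day 4) before Draft(day 7); QA=day 6 in [day 1,day 6]; Handover=day 1 in [day 1,day 4]; Sync=day 2 in [day 2,day 5]; Refactor=day 4 in [day 2,day 8]; Spec=day 3 in [day 2,day 7]; Review=day 5 in [day 5,day 8]; max 1 per day (cap 1).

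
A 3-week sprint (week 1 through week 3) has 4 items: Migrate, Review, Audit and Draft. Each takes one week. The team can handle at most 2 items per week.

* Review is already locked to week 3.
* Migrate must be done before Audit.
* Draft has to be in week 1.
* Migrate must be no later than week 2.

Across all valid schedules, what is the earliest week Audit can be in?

week 2

Precedence pushes Audit to at least week 2.
Audit at week 2 is achievable: Review=week 3, Audit=week 2, Draft=week 1, Migrate=week 1.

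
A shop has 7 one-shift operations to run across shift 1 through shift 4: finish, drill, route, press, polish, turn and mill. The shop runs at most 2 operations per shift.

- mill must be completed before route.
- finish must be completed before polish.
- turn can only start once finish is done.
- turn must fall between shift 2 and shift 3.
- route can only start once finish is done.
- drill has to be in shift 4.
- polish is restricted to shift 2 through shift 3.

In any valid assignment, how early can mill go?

Downstream work caps mill at shift 3.
mill at shift 1 is achievable: finish in shift 1; turn in shift 2; route in shift 3; mill in shift 1; polish in shift 2; drill in shift 4; press in shift 3.

shift 1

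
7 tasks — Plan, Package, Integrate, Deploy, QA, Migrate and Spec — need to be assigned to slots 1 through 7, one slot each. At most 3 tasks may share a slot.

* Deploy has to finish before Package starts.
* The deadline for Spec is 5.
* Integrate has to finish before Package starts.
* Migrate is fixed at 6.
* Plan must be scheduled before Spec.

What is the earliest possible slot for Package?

Precedence pushes Package to at least 2.
Package at 2 is achievable: Deploy -> 1; QA -> 2; Integrate -> 1; Plan -> 1; Package -> 2; Migrate -> 6; Spec -> 2.

2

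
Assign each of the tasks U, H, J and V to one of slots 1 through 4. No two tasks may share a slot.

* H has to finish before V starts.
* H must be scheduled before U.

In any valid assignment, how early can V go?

Precedence pushes V to at least 2.
V at 2 is achievable: V=2, J=4, H=1, U=3.

2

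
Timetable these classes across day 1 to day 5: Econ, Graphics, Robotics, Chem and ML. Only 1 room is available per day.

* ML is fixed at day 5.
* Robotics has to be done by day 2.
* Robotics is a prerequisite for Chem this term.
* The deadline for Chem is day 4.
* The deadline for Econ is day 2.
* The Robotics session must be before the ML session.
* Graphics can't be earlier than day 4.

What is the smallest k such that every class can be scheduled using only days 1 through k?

The precedence chain requires at least 2 distinct days.
With at most 1 per day and 5 classes, at least 5 days are needed.
ML can't be placed before day 5, so the schedule must run through at least day 5.
5 works (last occupied day: day 5): for example Graphics=day 4, Robotics=day 1, Econ=day 2, ML=day 5, Chem=day 3.

5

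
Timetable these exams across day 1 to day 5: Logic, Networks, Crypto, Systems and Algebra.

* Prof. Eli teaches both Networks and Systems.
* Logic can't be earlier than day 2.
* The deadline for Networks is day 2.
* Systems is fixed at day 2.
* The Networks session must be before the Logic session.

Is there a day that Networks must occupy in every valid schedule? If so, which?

Networks's window is day 1–day 2.
Systems is fixed at day 2, and Networks can't share a day with Systems.
So Networks must be day 1.

day 1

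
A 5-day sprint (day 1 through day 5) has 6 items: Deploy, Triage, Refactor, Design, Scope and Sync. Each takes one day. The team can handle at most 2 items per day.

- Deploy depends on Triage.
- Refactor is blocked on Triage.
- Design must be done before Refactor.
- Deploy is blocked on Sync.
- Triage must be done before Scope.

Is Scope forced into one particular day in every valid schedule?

No

Scope can be day 2 (e.g. Refactor -> day 4; Triage -> day 1; Deploy -> day 2; Sync -> day 1; Design -> day 3; Scope -> day 2) or day 3 (e.g. Design in day 2, Deploy in day 2, Refactor in day 3, Sync in day 1, Triage in day 1, Scope in day 3).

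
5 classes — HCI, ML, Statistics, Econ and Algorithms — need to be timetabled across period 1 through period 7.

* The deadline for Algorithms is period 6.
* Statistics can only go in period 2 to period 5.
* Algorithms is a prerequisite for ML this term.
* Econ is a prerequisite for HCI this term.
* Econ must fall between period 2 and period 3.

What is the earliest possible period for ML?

Precedence pushes ML to at least period 2.
ML at period 2 is achievable: HCI in period 3, Statistics in period 2, ML in period 2, Econ in period 2, Algorithms in period 1.

period 2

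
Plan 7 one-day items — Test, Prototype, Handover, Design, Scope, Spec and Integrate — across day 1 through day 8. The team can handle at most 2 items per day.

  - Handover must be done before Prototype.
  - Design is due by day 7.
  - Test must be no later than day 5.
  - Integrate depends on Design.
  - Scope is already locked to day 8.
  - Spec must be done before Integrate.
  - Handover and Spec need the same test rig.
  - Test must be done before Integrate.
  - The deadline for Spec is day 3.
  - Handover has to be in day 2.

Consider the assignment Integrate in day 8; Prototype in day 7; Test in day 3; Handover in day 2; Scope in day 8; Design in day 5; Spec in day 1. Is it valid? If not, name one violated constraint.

Design is due by day 7 — holds.
Scope is already locked to day 8 — holds.
Spec must be done before Integrate — holds.
Test must be done before Integrate — holds.
Integrate depends on Design — holds.
The deadline for Spec is day 3 — holds.
Test must be no later than day 5 — holds.
The team can handle at most 2 items per day — holds.
Handover and Spec need the same test rig — holds.
Handover has to be in day 2 — holds.
Handover must be done before Prototype — holds.

Yes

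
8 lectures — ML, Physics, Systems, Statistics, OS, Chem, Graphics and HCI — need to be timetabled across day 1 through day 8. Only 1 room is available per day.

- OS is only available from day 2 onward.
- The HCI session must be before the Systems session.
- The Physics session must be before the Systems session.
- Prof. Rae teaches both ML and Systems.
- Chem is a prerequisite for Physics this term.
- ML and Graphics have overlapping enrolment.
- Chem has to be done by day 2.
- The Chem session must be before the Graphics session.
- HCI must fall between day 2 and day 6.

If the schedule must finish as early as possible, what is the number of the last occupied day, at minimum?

8

The precedence chain requires at least 3 distinct days.
With at most 1 per day and 8 lectures, at least 8 days are needed.
8 works (last occupied day: day 8): for example Chem -> day 1; Physics -> day 4; ML -> day 7; Statistics -> day 8; Systems -> day 5; HCI -> day 2; OS -> day 3; Graphics -> day 6.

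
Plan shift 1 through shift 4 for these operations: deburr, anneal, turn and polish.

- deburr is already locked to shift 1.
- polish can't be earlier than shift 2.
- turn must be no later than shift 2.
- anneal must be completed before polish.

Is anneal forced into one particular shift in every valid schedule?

anneal can be shift 1 (e.g. polish in shift 2, deburr in shift 1, anneal in shift 1, turn in shift 1) or shift 2 (e.g. turn -> shift 1, deburr -> shift 1, polish -> shift 3, anneal -> shift 2).

No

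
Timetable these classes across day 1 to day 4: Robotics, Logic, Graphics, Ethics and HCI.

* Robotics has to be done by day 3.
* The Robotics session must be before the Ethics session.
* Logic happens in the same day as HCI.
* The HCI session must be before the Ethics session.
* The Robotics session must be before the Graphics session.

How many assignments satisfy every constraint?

31

Splitting on Robotics: it can be day 1 (18), day 2 (10), day 3 (3). Listing each branch's schedules as (Logic, Graphics, Ethics, HCI) by day number:
Robotics=day 1: (1,2,2,1) (1,2,3,1) (1,2,4,1) (1,3,2,1) (1,3,3,1) (1,3,4,1) (1,4,2,1) (1,4,3,1) (1,4,4,1) (2,2,3,2) (2,2,4,2) (2,3,3,2) (2,3,4,2) (2,4,3,2) (2,4,4,2) (3,2,4,3) (3,3,4,3) (3,4,4,3) — 18.
Robotics=day 2: (1,3,3,1) (1,3,4,1) (1,4,3,1) (1,4,4,1) (2,3,3,2) (2,3,4,2) (2,4,3,2) (2,4,4,2) (3,3,4,3) (3,4,4,3) — 10.
Robotics=day 3: (1,4,4,1) (2,4,4,2) (3,4,4,3) — 3.
Summing: 18 + 10 + 3 = 31.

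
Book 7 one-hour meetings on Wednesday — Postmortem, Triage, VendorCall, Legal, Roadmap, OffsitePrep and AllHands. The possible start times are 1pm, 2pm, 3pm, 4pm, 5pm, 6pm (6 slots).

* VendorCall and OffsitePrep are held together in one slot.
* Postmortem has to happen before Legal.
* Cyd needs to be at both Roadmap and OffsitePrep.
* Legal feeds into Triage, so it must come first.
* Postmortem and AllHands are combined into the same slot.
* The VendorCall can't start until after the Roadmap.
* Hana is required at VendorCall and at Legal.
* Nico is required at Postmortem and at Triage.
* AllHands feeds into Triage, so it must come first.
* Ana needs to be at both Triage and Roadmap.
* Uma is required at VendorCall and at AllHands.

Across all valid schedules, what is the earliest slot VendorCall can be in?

Precedence pushes VendorCall to at least 2pm.
VendorCall at 2pm is achievable: AllHands=1pm; Postmortem=1pm; OffsitePrep=2pm; VendorCall=2pm; Triage=4pm; Roadmap=1pm; Legal=3pm.

2pm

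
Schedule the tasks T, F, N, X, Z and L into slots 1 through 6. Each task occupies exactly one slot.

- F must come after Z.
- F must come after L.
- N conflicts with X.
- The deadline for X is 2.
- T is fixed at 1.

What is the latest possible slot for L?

5

Downstream work caps L at 5.
L at 5 is achievable: Z in 1; L in 5; T in 1; F in 6; X in 1; N in 2.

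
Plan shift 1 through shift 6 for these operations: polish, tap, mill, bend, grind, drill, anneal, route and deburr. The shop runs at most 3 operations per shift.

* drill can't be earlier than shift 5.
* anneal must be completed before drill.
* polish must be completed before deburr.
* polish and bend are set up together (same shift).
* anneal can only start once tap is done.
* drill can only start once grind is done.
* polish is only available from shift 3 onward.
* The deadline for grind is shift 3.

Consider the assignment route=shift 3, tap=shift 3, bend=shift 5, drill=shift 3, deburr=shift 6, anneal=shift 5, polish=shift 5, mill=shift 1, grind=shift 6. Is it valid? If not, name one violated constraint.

drill can't be earlier than shift 5 — violated.
anneal must be completed before drill — violated.
anneal can only start once tap is done — holds.
The deadline for grind is shift 3 — violated.
polish is only available from shift 3 onward — holds.
polish and bend are set up together (same shift) — holds.
drill can only start once grind is done — violated.
polish must be completed before deburr — holds.
The shop runs at most 3 operations per shift — holds.

Invalid. drill can only start once grind is done.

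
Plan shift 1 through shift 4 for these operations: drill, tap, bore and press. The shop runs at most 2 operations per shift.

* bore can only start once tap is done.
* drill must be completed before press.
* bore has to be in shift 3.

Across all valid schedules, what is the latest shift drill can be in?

Downstream work caps drill at shift 3.
drill at shift 3 is achievable: press -> shift 4; drill -> shift 3; bore -> shift 3; tap -> shift 1.

shift 3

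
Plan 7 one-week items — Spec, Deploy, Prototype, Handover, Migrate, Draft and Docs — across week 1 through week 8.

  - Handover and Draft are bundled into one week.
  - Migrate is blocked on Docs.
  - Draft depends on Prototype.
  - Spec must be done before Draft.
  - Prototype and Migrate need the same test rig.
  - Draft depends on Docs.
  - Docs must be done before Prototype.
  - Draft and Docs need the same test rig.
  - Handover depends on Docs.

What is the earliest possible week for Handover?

Handover must be in the same week as Draft, which can't be before week 3, so Handover is at least week 3.
Handover at week 3 is achievable: Spec -> week 1; Draft -> week 3; Docs -> week 1; Migrate -> week 3; Deploy -> week 1; Prototype -> week 2; Handover -> week 3.

week 3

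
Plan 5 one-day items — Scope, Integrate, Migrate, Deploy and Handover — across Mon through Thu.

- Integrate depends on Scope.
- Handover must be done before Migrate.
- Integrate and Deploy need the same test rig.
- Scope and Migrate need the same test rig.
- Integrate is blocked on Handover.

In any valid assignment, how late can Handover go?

Wed

Downstream work caps Handover at Wed.
Handover at Wed is achievable: Integrate=Thu, Migrate=Thu, Deploy=Mon, Scope=Mon, Handover=Wed.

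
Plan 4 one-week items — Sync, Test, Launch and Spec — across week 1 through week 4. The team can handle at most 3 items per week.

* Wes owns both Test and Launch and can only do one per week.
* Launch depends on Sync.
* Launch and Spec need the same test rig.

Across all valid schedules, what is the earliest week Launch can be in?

week 2

Precedence pushes Launch to at least week 2.
Launch at week 2 is achievable: Test=week 1; Launch=week 2; Sync=week 1; Spec=week 1.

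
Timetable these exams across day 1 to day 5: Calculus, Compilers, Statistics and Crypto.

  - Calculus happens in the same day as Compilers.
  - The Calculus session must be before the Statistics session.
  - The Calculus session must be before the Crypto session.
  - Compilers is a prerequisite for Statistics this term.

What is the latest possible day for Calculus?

Downstream work caps Calculus at day 4.
Calculus at day 4 is achievable: Statistics=day 5, Crypto=day 5, Compilers=day 4, Calculus=day 4.

day 4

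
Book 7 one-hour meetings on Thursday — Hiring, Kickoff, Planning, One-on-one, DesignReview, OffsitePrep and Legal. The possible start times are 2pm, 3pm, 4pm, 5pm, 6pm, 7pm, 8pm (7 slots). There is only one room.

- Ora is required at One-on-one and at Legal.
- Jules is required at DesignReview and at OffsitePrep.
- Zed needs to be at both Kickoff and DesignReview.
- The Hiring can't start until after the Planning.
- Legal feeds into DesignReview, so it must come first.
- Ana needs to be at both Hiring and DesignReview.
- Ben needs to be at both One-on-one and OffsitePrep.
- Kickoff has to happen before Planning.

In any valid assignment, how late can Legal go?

7pm

Downstream work caps Legal at 7pm.
Legal at 7pm is achievable: OffsitePrep -> 6pm, One-on-one -> 5pm, DesignReview -> 8pm, Planning -> 3pm, Hiring -> 4pm, Legal -> 7pm, Kickoff -> 2pm.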